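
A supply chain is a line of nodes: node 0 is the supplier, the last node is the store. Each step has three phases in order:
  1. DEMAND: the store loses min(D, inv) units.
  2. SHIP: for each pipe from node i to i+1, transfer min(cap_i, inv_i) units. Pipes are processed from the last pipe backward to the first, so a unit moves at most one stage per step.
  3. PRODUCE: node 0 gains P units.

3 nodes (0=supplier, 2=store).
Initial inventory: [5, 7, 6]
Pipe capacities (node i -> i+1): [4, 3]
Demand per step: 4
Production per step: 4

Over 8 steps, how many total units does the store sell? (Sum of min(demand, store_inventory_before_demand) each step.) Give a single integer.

Answer: 27

Derivation:
Step 1: sold=4 (running total=4) -> [5 8 5]
Step 2: sold=4 (running total=8) -> [5 9 4]
Step 3: sold=4 (running total=12) -> [5 10 3]
Step 4: sold=3 (running total=15) -> [5 11 3]
Step 5: sold=3 (running total=18) -> [5 12 3]
Step 6: sold=3 (running total=21) -> [5 13 3]
Step 7: sold=3 (running total=24) -> [5 14 3]
Step 8: sold=3 (running total=27) -> [5 15 3]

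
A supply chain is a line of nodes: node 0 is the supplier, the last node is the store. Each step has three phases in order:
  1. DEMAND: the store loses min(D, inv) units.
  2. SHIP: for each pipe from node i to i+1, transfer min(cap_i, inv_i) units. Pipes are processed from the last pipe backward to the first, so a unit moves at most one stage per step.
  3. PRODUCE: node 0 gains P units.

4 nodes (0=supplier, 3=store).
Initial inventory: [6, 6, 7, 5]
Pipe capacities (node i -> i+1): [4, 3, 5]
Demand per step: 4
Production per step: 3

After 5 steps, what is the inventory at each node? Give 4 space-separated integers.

Step 1: demand=4,sold=4 ship[2->3]=5 ship[1->2]=3 ship[0->1]=4 prod=3 -> inv=[5 7 5 6]
Step 2: demand=4,sold=4 ship[2->3]=5 ship[1->2]=3 ship[0->1]=4 prod=3 -> inv=[4 8 3 7]
Step 3: demand=4,sold=4 ship[2->3]=3 ship[1->2]=3 ship[0->1]=4 prod=3 -> inv=[3 9 3 6]
Step 4: demand=4,sold=4 ship[2->3]=3 ship[1->2]=3 ship[0->1]=3 prod=3 -> inv=[3 9 3 5]
Step 5: demand=4,sold=4 ship[2->3]=3 ship[1->2]=3 ship[0->1]=3 prod=3 -> inv=[3 9 3 4]

3 9 3 4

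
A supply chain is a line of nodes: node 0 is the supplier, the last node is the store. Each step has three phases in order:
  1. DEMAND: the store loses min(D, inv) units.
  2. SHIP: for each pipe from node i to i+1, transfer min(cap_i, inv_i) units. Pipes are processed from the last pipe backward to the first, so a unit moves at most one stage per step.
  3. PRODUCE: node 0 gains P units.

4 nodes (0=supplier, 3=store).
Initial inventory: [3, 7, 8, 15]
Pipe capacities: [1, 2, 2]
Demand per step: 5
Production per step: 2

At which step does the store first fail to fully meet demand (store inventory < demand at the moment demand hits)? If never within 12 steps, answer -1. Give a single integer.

Step 1: demand=5,sold=5 ship[2->3]=2 ship[1->2]=2 ship[0->1]=1 prod=2 -> [4 6 8 12]
Step 2: demand=5,sold=5 ship[2->3]=2 ship[1->2]=2 ship[0->1]=1 prod=2 -> [5 5 8 9]
Step 3: demand=5,sold=5 ship[2->3]=2 ship[1->2]=2 ship[0->1]=1 prod=2 -> [6 4 8 6]
Step 4: demand=5,sold=5 ship[2->3]=2 ship[1->2]=2 ship[0->1]=1 prod=2 -> [7 3 8 3]
Step 5: demand=5,sold=3 ship[2->3]=2 ship[1->2]=2 ship[0->1]=1 prod=2 -> [8 2 8 2]
Step 6: demand=5,sold=2 ship[2->3]=2 ship[1->2]=2 ship[0->1]=1 prod=2 -> [9 1 8 2]
Step 7: demand=5,sold=2 ship[2->3]=2 ship[1->2]=1 ship[0->1]=1 prod=2 -> [10 1 7 2]
Step 8: demand=5,sold=2 ship[2->3]=2 ship[1->2]=1 ship[0->1]=1 prod=2 -> [11 1 6 2]
Step 9: demand=5,sold=2 ship[2->3]=2 ship[1->2]=1 ship[0->1]=1 prod=2 -> [12 1 5 2]
Step 10: demand=5,sold=2 ship[2->3]=2 ship[1->2]=1 ship[0->1]=1 prod=2 -> [13 1 4 2]
Step 11: demand=5,sold=2 ship[2->3]=2 ship[1->2]=1 ship[0->1]=1 prod=2 -> [14 1 3 2]
Step 12: demand=5,sold=2 ship[2->3]=2 ship[1->2]=1 ship[0->1]=1 prod=2 -> [15 1 2 2]
First stockout at step 5

5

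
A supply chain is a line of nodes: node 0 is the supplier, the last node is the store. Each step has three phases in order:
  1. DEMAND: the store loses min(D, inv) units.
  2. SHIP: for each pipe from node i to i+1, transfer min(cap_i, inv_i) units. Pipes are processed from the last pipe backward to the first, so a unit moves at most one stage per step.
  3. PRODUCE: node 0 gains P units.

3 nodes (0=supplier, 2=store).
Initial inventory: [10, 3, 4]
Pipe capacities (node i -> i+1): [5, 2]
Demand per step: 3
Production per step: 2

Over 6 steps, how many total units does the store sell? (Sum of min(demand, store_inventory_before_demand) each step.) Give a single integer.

Answer: 14

Derivation:
Step 1: sold=3 (running total=3) -> [7 6 3]
Step 2: sold=3 (running total=6) -> [4 9 2]
Step 3: sold=2 (running total=8) -> [2 11 2]
Step 4: sold=2 (running total=10) -> [2 11 2]
Step 5: sold=2 (running total=12) -> [2 11 2]
Step 6: sold=2 (running total=14) -> [2 11 2]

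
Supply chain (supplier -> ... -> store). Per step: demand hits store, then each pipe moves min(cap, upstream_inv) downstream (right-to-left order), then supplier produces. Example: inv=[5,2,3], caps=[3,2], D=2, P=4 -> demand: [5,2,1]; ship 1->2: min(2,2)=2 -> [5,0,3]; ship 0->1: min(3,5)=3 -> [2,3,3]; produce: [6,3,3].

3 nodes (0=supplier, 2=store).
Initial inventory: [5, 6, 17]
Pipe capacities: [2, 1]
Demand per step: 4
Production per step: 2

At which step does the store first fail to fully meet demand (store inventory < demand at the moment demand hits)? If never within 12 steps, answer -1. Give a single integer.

Step 1: demand=4,sold=4 ship[1->2]=1 ship[0->1]=2 prod=2 -> [5 7 14]
Step 2: demand=4,sold=4 ship[1->2]=1 ship[0->1]=2 prod=2 -> [5 8 11]
Step 3: demand=4,sold=4 ship[1->2]=1 ship[0->1]=2 prod=2 -> [5 9 8]
Step 4: demand=4,sold=4 ship[1->2]=1 ship[0->1]=2 prod=2 -> [5 10 5]
Step 5: demand=4,sold=4 ship[1->2]=1 ship[0->1]=2 prod=2 -> [5 11 2]
Step 6: demand=4,sold=2 ship[1->2]=1 ship[0->1]=2 prod=2 -> [5 12 1]
Step 7: demand=4,sold=1 ship[1->2]=1 ship[0->1]=2 prod=2 -> [5 13 1]
Step 8: demand=4,sold=1 ship[1->2]=1 ship[0->1]=2 prod=2 -> [5 14 1]
Step 9: demand=4,sold=1 ship[1->2]=1 ship[0->1]=2 prod=2 -> [5 15 1]
Step 10: demand=4,sold=1 ship[1->2]=1 ship[0->1]=2 prod=2 -> [5 16 1]
Step 11: demand=4,sold=1 ship[1->2]=1 ship[0->1]=2 prod=2 -> [5 17 1]
Step 12: demand=4,sold=1 ship[1->2]=1 ship[0->1]=2 prod=2 -> [5 18 1]
First stockout at step 6

6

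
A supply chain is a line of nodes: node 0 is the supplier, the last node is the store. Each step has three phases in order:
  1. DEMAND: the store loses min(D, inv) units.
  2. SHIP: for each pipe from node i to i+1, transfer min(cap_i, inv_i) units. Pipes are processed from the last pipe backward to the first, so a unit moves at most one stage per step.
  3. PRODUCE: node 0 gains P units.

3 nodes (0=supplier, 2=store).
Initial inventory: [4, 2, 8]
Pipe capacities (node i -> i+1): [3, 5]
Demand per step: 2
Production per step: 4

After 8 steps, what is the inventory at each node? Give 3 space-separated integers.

Step 1: demand=2,sold=2 ship[1->2]=2 ship[0->1]=3 prod=4 -> inv=[5 3 8]
Step 2: demand=2,sold=2 ship[1->2]=3 ship[0->1]=3 prod=4 -> inv=[6 3 9]
Step 3: demand=2,sold=2 ship[1->2]=3 ship[0->1]=3 prod=4 -> inv=[7 3 10]
Step 4: demand=2,sold=2 ship[1->2]=3 ship[0->1]=3 prod=4 -> inv=[8 3 11]
Step 5: demand=2,sold=2 ship[1->2]=3 ship[0->1]=3 prod=4 -> inv=[9 3 12]
Step 6: demand=2,sold=2 ship[1->2]=3 ship[0->1]=3 prod=4 -> inv=[10 3 13]
Step 7: demand=2,sold=2 ship[1->2]=3 ship[0->1]=3 prod=4 -> inv=[11 3 14]
Step 8: demand=2,sold=2 ship[1->2]=3 ship[0->1]=3 prod=4 -> inv=[12 3 15]

12 3 15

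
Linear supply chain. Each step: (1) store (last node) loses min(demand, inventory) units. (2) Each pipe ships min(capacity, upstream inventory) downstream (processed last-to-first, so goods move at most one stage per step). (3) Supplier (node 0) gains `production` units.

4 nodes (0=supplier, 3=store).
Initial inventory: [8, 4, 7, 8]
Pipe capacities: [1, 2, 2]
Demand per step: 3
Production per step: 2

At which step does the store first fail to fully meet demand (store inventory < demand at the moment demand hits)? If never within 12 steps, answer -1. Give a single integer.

Step 1: demand=3,sold=3 ship[2->3]=2 ship[1->2]=2 ship[0->1]=1 prod=2 -> [9 3 7 7]
Step 2: demand=3,sold=3 ship[2->3]=2 ship[1->2]=2 ship[0->1]=1 prod=2 -> [10 2 7 6]
Step 3: demand=3,sold=3 ship[2->3]=2 ship[1->2]=2 ship[0->1]=1 prod=2 -> [11 1 7 5]
Step 4: demand=3,sold=3 ship[2->3]=2 ship[1->2]=1 ship[0->1]=1 prod=2 -> [12 1 6 4]
Step 5: demand=3,sold=3 ship[2->3]=2 ship[1->2]=1 ship[0->1]=1 prod=2 -> [13 1 5 3]
Step 6: demand=3,sold=3 ship[2->3]=2 ship[1->2]=1 ship[0->1]=1 prod=2 -> [14 1 4 2]
Step 7: demand=3,sold=2 ship[2->3]=2 ship[1->2]=1 ship[0->1]=1 prod=2 -> [15 1 3 2]
Step 8: demand=3,sold=2 ship[2->3]=2 ship[1->2]=1 ship[0->1]=1 prod=2 -> [16 1 2 2]
Step 9: demand=3,sold=2 ship[2->3]=2 ship[1->2]=1 ship[0->1]=1 prod=2 -> [17 1 1 2]
Step 10: demand=3,sold=2 ship[2->3]=1 ship[1->2]=1 ship[0->1]=1 prod=2 -> [18 1 1 1]
Step 11: demand=3,sold=1 ship[2->3]=1 ship[1->2]=1 ship[0->1]=1 prod=2 -> [19 1 1 1]
Step 12: demand=3,sold=1 ship[2->3]=1 ship[1->2]=1 ship[0->1]=1 prod=2 -> [20 1 1 1]
First stockout at step 7

7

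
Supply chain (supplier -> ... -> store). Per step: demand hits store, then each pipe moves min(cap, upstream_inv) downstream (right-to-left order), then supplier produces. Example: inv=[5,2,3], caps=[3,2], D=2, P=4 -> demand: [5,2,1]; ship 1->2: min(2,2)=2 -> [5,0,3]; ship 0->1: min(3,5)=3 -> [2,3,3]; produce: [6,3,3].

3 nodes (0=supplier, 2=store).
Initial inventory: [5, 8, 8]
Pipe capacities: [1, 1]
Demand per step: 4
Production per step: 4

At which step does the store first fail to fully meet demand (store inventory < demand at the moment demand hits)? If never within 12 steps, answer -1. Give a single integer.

Step 1: demand=4,sold=4 ship[1->2]=1 ship[0->1]=1 prod=4 -> [8 8 5]
Step 2: demand=4,sold=4 ship[1->2]=1 ship[0->1]=1 prod=4 -> [11 8 2]
Step 3: demand=4,sold=2 ship[1->2]=1 ship[0->1]=1 prod=4 -> [14 8 1]
Step 4: demand=4,sold=1 ship[1->2]=1 ship[0->1]=1 prod=4 -> [17 8 1]
Step 5: demand=4,sold=1 ship[1->2]=1 ship[0->1]=1 prod=4 -> [20 8 1]
Step 6: demand=4,sold=1 ship[1->2]=1 ship[0->1]=1 prod=4 -> [23 8 1]
Step 7: demand=4,sold=1 ship[1->2]=1 ship[0->1]=1 prod=4 -> [26 8 1]
Step 8: demand=4,sold=1 ship[1->2]=1 ship[0->1]=1 prod=4 -> [29 8 1]
Step 9: demand=4,sold=1 ship[1->2]=1 ship[0->1]=1 prod=4 -> [32 8 1]
Step 10: demand=4,sold=1 ship[1->2]=1 ship[0->1]=1 prod=4 -> [35 8 1]
Step 11: demand=4,sold=1 ship[1->2]=1 ship[0->1]=1 prod=4 -> [38 8 1]
Step 12: demand=4,sold=1 ship[1->2]=1 ship[0->1]=1 prod=4 -> [41 8 1]
First stockout at step 3

3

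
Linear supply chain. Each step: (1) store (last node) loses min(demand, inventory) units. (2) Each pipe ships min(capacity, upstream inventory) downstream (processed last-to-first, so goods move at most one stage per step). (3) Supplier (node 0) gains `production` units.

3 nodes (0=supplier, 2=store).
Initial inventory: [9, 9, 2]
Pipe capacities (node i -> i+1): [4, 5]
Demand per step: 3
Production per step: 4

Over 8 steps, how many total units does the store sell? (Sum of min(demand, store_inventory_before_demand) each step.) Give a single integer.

Step 1: sold=2 (running total=2) -> [9 8 5]
Step 2: sold=3 (running total=5) -> [9 7 7]
Step 3: sold=3 (running total=8) -> [9 6 9]
Step 4: sold=3 (running total=11) -> [9 5 11]
Step 5: sold=3 (running total=14) -> [9 4 13]
Step 6: sold=3 (running total=17) -> [9 4 14]
Step 7: sold=3 (running total=20) -> [9 4 15]
Step 8: sold=3 (running total=23) -> [9 4 16]

Answer: 23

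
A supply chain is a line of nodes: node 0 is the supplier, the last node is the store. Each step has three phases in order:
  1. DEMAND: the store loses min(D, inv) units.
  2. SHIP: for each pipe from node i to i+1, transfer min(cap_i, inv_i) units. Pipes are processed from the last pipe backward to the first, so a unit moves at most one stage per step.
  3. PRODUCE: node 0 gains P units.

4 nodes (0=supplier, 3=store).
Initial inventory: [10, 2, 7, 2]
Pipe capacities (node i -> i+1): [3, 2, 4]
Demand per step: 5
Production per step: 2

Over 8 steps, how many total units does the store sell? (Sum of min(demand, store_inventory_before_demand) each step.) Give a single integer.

Answer: 21

Derivation:
Step 1: sold=2 (running total=2) -> [9 3 5 4]
Step 2: sold=4 (running total=6) -> [8 4 3 4]
Step 3: sold=4 (running total=10) -> [7 5 2 3]
Step 4: sold=3 (running total=13) -> [6 6 2 2]
Step 5: sold=2 (running total=15) -> [5 7 2 2]
Step 6: sold=2 (running total=17) -> [4 8 2 2]
Step 7: sold=2 (running total=19) -> [3 9 2 2]
Step 8: sold=2 (running total=21) -> [2 10 2 2]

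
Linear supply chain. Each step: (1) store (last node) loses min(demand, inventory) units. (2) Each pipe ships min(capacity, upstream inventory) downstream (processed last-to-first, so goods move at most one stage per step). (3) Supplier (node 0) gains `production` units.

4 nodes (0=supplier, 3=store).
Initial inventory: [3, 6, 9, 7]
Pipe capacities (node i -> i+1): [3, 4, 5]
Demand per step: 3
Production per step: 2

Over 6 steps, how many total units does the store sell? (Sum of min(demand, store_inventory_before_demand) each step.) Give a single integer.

Step 1: sold=3 (running total=3) -> [2 5 8 9]
Step 2: sold=3 (running total=6) -> [2 3 7 11]
Step 3: sold=3 (running total=9) -> [2 2 5 13]
Step 4: sold=3 (running total=12) -> [2 2 2 15]
Step 5: sold=3 (running total=15) -> [2 2 2 14]
Step 6: sold=3 (running total=18) -> [2 2 2 13]

Answer: 18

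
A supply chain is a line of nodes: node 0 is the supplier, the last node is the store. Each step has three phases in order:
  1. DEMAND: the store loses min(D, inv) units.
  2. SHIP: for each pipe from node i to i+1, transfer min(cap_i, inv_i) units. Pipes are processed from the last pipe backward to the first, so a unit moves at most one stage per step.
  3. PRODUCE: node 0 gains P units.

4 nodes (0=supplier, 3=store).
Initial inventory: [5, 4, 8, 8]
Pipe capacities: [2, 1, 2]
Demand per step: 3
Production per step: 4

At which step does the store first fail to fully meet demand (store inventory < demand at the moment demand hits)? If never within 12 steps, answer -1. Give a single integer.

Step 1: demand=3,sold=3 ship[2->3]=2 ship[1->2]=1 ship[0->1]=2 prod=4 -> [7 5 7 7]
Step 2: demand=3,sold=3 ship[2->3]=2 ship[1->2]=1 ship[0->1]=2 prod=4 -> [9 6 6 6]
Step 3: demand=3,sold=3 ship[2->3]=2 ship[1->2]=1 ship[0->1]=2 prod=4 -> [11 7 5 5]
Step 4: demand=3,sold=3 ship[2->3]=2 ship[1->2]=1 ship[0->1]=2 prod=4 -> [13 8 4 4]
Step 5: demand=3,sold=3 ship[2->3]=2 ship[1->2]=1 ship[0->1]=2 prod=4 -> [15 9 3 3]
Step 6: demand=3,sold=3 ship[2->3]=2 ship[1->2]=1 ship[0->1]=2 prod=4 -> [17 10 2 2]
Step 7: demand=3,sold=2 ship[2->3]=2 ship[1->2]=1 ship[0->1]=2 prod=4 -> [19 11 1 2]
Step 8: demand=3,sold=2 ship[2->3]=1 ship[1->2]=1 ship[0->1]=2 prod=4 -> [21 12 1 1]
Step 9: demand=3,sold=1 ship[2->3]=1 ship[1->2]=1 ship[0->1]=2 prod=4 -> [23 13 1 1]
Step 10: demand=3,sold=1 ship[2->3]=1 ship[1->2]=1 ship[0->1]=2 prod=4 -> [25 14 1 1]
Step 11: demand=3,sold=1 ship[2->3]=1 ship[1->2]=1 ship[0->1]=2 prod=4 -> [27 15 1 1]
Step 12: demand=3,sold=1 ship[2->3]=1 ship[1->2]=1 ship[0->1]=2 prod=4 -> [29 16 1 1]
First stockout at step 7

7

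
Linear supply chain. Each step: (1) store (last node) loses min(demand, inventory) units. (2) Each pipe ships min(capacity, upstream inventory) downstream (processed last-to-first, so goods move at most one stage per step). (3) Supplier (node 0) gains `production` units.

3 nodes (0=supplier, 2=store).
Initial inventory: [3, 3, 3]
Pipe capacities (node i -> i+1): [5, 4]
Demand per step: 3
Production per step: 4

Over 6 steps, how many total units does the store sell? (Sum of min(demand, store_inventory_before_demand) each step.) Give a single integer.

Answer: 18

Derivation:
Step 1: sold=3 (running total=3) -> [4 3 3]
Step 2: sold=3 (running total=6) -> [4 4 3]
Step 3: sold=3 (running total=9) -> [4 4 4]
Step 4: sold=3 (running total=12) -> [4 4 5]
Step 5: sold=3 (running total=15) -> [4 4 6]
Step 6: sold=3 (running total=18) -> [4 4 7]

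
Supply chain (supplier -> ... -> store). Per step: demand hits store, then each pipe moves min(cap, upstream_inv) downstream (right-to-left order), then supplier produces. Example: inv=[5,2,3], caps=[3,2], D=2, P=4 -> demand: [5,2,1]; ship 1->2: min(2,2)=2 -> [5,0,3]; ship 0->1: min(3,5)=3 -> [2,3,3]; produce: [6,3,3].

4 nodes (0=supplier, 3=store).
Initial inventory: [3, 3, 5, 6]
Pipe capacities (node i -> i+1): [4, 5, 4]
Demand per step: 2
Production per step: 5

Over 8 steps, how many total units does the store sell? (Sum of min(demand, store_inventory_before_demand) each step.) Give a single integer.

Answer: 16

Derivation:
Step 1: sold=2 (running total=2) -> [5 3 4 8]
Step 2: sold=2 (running total=4) -> [6 4 3 10]
Step 3: sold=2 (running total=6) -> [7 4 4 11]
Step 4: sold=2 (running total=8) -> [8 4 4 13]
Step 5: sold=2 (running total=10) -> [9 4 4 15]
Step 6: sold=2 (running total=12) -> [10 4 4 17]
Step 7: sold=2 (running total=14) -> [11 4 4 19]
Step 8: sold=2 (running total=16) -> [12 4 4 21]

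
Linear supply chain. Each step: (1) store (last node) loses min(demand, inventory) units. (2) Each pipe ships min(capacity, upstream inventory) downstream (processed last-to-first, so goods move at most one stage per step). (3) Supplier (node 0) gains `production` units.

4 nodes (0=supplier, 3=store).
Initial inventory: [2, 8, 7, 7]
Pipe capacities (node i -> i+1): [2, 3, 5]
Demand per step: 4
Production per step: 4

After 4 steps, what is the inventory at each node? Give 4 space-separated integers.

Step 1: demand=4,sold=4 ship[2->3]=5 ship[1->2]=3 ship[0->1]=2 prod=4 -> inv=[4 7 5 8]
Step 2: demand=4,sold=4 ship[2->3]=5 ship[1->2]=3 ship[0->1]=2 prod=4 -> inv=[6 6 3 9]
Step 3: demand=4,sold=4 ship[2->3]=3 ship[1->2]=3 ship[0->1]=2 prod=4 -> inv=[8 5 3 8]
Step 4: demand=4,sold=4 ship[2->3]=3 ship[1->2]=3 ship[0->1]=2 prod=4 -> inv=[10 4 3 7]

10 4 3 7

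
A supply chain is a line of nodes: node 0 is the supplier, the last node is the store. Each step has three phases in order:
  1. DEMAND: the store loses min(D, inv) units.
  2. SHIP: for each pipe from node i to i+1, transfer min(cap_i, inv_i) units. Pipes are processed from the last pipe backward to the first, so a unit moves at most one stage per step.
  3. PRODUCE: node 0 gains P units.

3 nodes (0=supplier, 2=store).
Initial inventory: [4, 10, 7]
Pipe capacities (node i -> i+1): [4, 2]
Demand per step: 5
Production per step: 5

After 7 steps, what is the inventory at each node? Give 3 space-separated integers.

Step 1: demand=5,sold=5 ship[1->2]=2 ship[0->1]=4 prod=5 -> inv=[5 12 4]
Step 2: demand=5,sold=4 ship[1->2]=2 ship[0->1]=4 prod=5 -> inv=[6 14 2]
Step 3: demand=5,sold=2 ship[1->2]=2 ship[0->1]=4 prod=5 -> inv=[7 16 2]
Step 4: demand=5,sold=2 ship[1->2]=2 ship[0->1]=4 prod=5 -> inv=[8 18 2]
Step 5: demand=5,sold=2 ship[1->2]=2 ship[0->1]=4 prod=5 -> inv=[9 20 2]
Step 6: demand=5,sold=2 ship[1->2]=2 ship[0->1]=4 prod=5 -> inv=[10 22 2]
Step 7: demand=5,sold=2 ship[1->2]=2 ship[0->1]=4 prod=5 -> inv=[11 24 2]

11 24 2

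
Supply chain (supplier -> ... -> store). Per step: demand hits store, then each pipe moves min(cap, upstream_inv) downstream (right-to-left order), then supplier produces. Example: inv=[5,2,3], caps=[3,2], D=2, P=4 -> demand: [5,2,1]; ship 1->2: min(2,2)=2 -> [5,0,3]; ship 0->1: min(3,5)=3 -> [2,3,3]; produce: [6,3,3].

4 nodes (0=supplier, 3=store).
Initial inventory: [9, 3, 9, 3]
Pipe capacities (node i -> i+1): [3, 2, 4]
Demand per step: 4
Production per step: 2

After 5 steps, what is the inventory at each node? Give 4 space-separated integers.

Step 1: demand=4,sold=3 ship[2->3]=4 ship[1->2]=2 ship[0->1]=3 prod=2 -> inv=[8 4 7 4]
Step 2: demand=4,sold=4 ship[2->3]=4 ship[1->2]=2 ship[0->1]=3 prod=2 -> inv=[7 5 5 4]
Step 3: demand=4,sold=4 ship[2->3]=4 ship[1->2]=2 ship[0->1]=3 prod=2 -> inv=[6 6 3 4]
Step 4: demand=4,sold=4 ship[2->3]=3 ship[1->2]=2 ship[0->1]=3 prod=2 -> inv=[5 7 2 3]
Step 5: demand=4,sold=3 ship[2->3]=2 ship[1->2]=2 ship[0->1]=3 prod=2 -> inv=[4 8 2 2]

4 8 2 2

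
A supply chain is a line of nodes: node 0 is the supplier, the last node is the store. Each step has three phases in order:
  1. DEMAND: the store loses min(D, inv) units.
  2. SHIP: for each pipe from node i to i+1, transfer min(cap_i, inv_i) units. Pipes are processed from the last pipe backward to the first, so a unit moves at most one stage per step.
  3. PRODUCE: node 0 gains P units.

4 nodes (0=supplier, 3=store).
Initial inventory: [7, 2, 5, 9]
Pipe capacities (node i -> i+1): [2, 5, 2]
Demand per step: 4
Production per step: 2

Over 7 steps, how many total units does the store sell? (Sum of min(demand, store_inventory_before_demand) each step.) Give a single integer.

Answer: 21

Derivation:
Step 1: sold=4 (running total=4) -> [7 2 5 7]
Step 2: sold=4 (running total=8) -> [7 2 5 5]
Step 3: sold=4 (running total=12) -> [7 2 5 3]
Step 4: sold=3 (running total=15) -> [7 2 5 2]
Step 5: sold=2 (running total=17) -> [7 2 5 2]
Step 6: sold=2 (running total=19) -> [7 2 5 2]
Step 7: sold=2 (running total=21) -> [7 2 5 2]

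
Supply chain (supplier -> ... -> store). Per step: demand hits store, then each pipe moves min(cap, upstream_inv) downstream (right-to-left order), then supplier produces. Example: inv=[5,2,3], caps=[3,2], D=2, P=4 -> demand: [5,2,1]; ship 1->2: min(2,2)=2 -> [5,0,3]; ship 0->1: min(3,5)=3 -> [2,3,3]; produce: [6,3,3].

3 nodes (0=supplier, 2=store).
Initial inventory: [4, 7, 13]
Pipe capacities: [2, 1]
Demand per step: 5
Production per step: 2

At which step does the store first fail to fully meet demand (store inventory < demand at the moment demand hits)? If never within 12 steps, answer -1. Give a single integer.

Step 1: demand=5,sold=5 ship[1->2]=1 ship[0->1]=2 prod=2 -> [4 8 9]
Step 2: demand=5,sold=5 ship[1->2]=1 ship[0->1]=2 prod=2 -> [4 9 5]
Step 3: demand=5,sold=5 ship[1->2]=1 ship[0->1]=2 prod=2 -> [4 10 1]
Step 4: demand=5,sold=1 ship[1->2]=1 ship[0->1]=2 prod=2 -> [4 11 1]
Step 5: demand=5,sold=1 ship[1->2]=1 ship[0->1]=2 prod=2 -> [4 12 1]
Step 6: demand=5,sold=1 ship[1->2]=1 ship[0->1]=2 prod=2 -> [4 13 1]
Step 7: demand=5,sold=1 ship[1->2]=1 ship[0->1]=2 prod=2 -> [4 14 1]
Step 8: demand=5,sold=1 ship[1->2]=1 ship[0->1]=2 prod=2 -> [4 15 1]
Step 9: demand=5,sold=1 ship[1->2]=1 ship[0->1]=2 prod=2 -> [4 16 1]
Step 10: demand=5,sold=1 ship[1->2]=1 ship[0->1]=2 prod=2 -> [4 17 1]
Step 11: demand=5,sold=1 ship[1->2]=1 ship[0->1]=2 prod=2 -> [4 18 1]
Step 12: demand=5,sold=1 ship[1->2]=1 ship[0->1]=2 prod=2 -> [4 19 1]
First stockout at step 4

4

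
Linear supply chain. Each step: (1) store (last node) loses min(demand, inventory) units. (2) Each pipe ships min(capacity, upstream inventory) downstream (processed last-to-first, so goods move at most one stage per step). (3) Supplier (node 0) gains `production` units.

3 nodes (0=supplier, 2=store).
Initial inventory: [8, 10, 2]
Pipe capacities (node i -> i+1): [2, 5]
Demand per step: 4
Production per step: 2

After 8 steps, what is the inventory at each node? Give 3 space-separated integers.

Step 1: demand=4,sold=2 ship[1->2]=5 ship[0->1]=2 prod=2 -> inv=[8 7 5]
Step 2: demand=4,sold=4 ship[1->2]=5 ship[0->1]=2 prod=2 -> inv=[8 4 6]
Step 3: demand=4,sold=4 ship[1->2]=4 ship[0->1]=2 prod=2 -> inv=[8 2 6]
Step 4: demand=4,sold=4 ship[1->2]=2 ship[0->1]=2 prod=2 -> inv=[8 2 4]
Step 5: demand=4,sold=4 ship[1->2]=2 ship[0->1]=2 prod=2 -> inv=[8 2 2]
Step 6: demand=4,sold=2 ship[1->2]=2 ship[0->1]=2 prod=2 -> inv=[8 2 2]
Step 7: demand=4,sold=2 ship[1->2]=2 ship[0->1]=2 prod=2 -> inv=[8 2 2]
Step 8: demand=4,sold=2 ship[1->2]=2 ship[0->1]=2 prod=2 -> inv=[8 2 2]

8 2 2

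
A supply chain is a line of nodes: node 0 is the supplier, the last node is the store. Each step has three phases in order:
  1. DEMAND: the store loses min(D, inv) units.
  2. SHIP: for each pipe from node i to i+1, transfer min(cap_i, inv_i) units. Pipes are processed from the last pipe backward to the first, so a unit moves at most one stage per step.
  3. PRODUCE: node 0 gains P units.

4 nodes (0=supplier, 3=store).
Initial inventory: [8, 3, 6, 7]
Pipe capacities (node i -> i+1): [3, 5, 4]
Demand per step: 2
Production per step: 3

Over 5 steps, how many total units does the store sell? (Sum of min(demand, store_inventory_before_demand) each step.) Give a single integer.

Step 1: sold=2 (running total=2) -> [8 3 5 9]
Step 2: sold=2 (running total=4) -> [8 3 4 11]
Step 3: sold=2 (running total=6) -> [8 3 3 13]
Step 4: sold=2 (running total=8) -> [8 3 3 14]
Step 5: sold=2 (running total=10) -> [8 3 3 15]

Answer: 10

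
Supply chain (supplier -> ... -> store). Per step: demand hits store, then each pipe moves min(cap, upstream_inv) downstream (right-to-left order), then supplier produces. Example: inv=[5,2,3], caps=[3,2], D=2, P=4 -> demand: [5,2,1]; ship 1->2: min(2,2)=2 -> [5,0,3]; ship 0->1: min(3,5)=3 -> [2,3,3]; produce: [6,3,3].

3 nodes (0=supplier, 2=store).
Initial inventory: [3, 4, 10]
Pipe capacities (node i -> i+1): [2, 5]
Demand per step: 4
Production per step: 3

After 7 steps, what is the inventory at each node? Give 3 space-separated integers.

Step 1: demand=4,sold=4 ship[1->2]=4 ship[0->1]=2 prod=3 -> inv=[4 2 10]
Step 2: demand=4,sold=4 ship[1->2]=2 ship[0->1]=2 prod=3 -> inv=[5 2 8]
Step 3: demand=4,sold=4 ship[1->2]=2 ship[0->1]=2 prod=3 -> inv=[6 2 6]
Step 4: demand=4,sold=4 ship[1->2]=2 ship[0->1]=2 prod=3 -> inv=[7 2 4]
Step 5: demand=4,sold=4 ship[1->2]=2 ship[0->1]=2 prod=3 -> inv=[8 2 2]
Step 6: demand=4,sold=2 ship[1->2]=2 ship[0->1]=2 prod=3 -> inv=[9 2 2]
Step 7: demand=4,sold=2 ship[1->2]=2 ship[0->1]=2 prod=3 -> inv=[10 2 2]

10 2 2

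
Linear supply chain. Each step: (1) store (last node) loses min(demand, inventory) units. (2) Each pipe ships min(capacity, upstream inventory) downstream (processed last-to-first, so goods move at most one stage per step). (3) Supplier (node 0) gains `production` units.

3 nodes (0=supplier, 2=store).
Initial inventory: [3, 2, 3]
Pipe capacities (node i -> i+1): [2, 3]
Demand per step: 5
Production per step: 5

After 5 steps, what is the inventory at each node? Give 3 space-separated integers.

Step 1: demand=5,sold=3 ship[1->2]=2 ship[0->1]=2 prod=5 -> inv=[6 2 2]
Step 2: demand=5,sold=2 ship[1->2]=2 ship[0->1]=2 prod=5 -> inv=[9 2 2]
Step 3: demand=5,sold=2 ship[1->2]=2 ship[0->1]=2 prod=5 -> inv=[12 2 2]
Step 4: demand=5,sold=2 ship[1->2]=2 ship[0->1]=2 prod=5 -> inv=[15 2 2]
Step 5: demand=5,sold=2 ship[1->2]=2 ship[0->1]=2 prod=5 -> inv=[18 2 2]

18 2 2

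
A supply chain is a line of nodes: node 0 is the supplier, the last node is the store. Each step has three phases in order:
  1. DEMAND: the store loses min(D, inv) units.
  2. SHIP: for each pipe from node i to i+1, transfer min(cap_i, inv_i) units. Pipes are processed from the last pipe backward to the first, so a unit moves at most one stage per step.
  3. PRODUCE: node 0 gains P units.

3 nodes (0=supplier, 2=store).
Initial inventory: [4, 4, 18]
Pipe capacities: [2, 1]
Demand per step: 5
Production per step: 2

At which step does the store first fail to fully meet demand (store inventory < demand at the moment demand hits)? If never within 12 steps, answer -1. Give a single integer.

Step 1: demand=5,sold=5 ship[1->2]=1 ship[0->1]=2 prod=2 -> [4 5 14]
Step 2: demand=5,sold=5 ship[1->2]=1 ship[0->1]=2 prod=2 -> [4 6 10]
Step 3: demand=5,sold=5 ship[1->2]=1 ship[0->1]=2 prod=2 -> [4 7 6]
Step 4: demand=5,sold=5 ship[1->2]=1 ship[0->1]=2 prod=2 -> [4 8 2]
Step 5: demand=5,sold=2 ship[1->2]=1 ship[0->1]=2 prod=2 -> [4 9 1]
Step 6: demand=5,sold=1 ship[1->2]=1 ship[0->1]=2 prod=2 -> [4 10 1]
Step 7: demand=5,sold=1 ship[1->2]=1 ship[0->1]=2 prod=2 -> [4 11 1]
Step 8: demand=5,sold=1 ship[1->2]=1 ship[0->1]=2 prod=2 -> [4 12 1]
Step 9: demand=5,sold=1 ship[1->2]=1 ship[0->1]=2 prod=2 -> [4 13 1]
Step 10: demand=5,sold=1 ship[1->2]=1 ship[0->1]=2 prod=2 -> [4 14 1]
Step 11: demand=5,sold=1 ship[1->2]=1 ship[0->1]=2 prod=2 -> [4 15 1]
Step 12: demand=5,sold=1 ship[1->2]=1 ship[0->1]=2 prod=2 -> [4 16 1]
First stockout at step 5

5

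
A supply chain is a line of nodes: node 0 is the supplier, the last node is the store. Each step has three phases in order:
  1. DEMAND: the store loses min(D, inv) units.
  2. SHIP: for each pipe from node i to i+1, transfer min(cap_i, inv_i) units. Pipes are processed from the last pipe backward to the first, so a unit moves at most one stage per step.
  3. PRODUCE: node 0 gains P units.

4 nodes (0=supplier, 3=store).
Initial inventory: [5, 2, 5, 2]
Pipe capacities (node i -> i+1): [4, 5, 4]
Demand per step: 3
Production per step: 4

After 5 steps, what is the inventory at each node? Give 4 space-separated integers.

Step 1: demand=3,sold=2 ship[2->3]=4 ship[1->2]=2 ship[0->1]=4 prod=4 -> inv=[5 4 3 4]
Step 2: demand=3,sold=3 ship[2->3]=3 ship[1->2]=4 ship[0->1]=4 prod=4 -> inv=[5 4 4 4]
Step 3: demand=3,sold=3 ship[2->3]=4 ship[1->2]=4 ship[0->1]=4 prod=4 -> inv=[5 4 4 5]
Step 4: demand=3,sold=3 ship[2->3]=4 ship[1->2]=4 ship[0->1]=4 prod=4 -> inv=[5 4 4 6]
Step 5: demand=3,sold=3 ship[2->3]=4 ship[1->2]=4 ship[0->1]=4 prod=4 -> inv=[5 4 4 7]

5 4 4 7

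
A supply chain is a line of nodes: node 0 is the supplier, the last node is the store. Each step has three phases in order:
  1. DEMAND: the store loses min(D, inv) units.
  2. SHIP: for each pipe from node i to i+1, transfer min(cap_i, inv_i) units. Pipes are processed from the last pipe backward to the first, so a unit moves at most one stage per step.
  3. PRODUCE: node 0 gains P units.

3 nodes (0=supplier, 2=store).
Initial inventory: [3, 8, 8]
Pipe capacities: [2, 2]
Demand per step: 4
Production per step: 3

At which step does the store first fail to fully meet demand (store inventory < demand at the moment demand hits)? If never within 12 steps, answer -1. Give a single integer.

Step 1: demand=4,sold=4 ship[1->2]=2 ship[0->1]=2 prod=3 -> [4 8 6]
Step 2: demand=4,sold=4 ship[1->2]=2 ship[0->1]=2 prod=3 -> [5 8 4]
Step 3: demand=4,sold=4 ship[1->2]=2 ship[0->1]=2 prod=3 -> [6 8 2]
Step 4: demand=4,sold=2 ship[1->2]=2 ship[0->1]=2 prod=3 -> [7 8 2]
Step 5: demand=4,sold=2 ship[1->2]=2 ship[0->1]=2 prod=3 -> [8 8 2]
Step 6: demand=4,sold=2 ship[1->2]=2 ship[0->1]=2 prod=3 -> [9 8 2]
Step 7: demand=4,sold=2 ship[1->2]=2 ship[0->1]=2 prod=3 -> [10 8 2]
Step 8: demand=4,sold=2 ship[1->2]=2 ship[0->1]=2 prod=3 -> [11 8 2]
Step 9: demand=4,sold=2 ship[1->2]=2 ship[0->1]=2 prod=3 -> [12 8 2]
Step 10: demand=4,sold=2 ship[1->2]=2 ship[0->1]=2 prod=3 -> [13 8 2]
Step 11: demand=4,sold=2 ship[1->2]=2 ship[0->1]=2 prod=3 -> [14 8 2]
Step 12: demand=4,sold=2 ship[1->2]=2 ship[0->1]=2 prod=3 -> [15 8 2]
First stockout at step 4

4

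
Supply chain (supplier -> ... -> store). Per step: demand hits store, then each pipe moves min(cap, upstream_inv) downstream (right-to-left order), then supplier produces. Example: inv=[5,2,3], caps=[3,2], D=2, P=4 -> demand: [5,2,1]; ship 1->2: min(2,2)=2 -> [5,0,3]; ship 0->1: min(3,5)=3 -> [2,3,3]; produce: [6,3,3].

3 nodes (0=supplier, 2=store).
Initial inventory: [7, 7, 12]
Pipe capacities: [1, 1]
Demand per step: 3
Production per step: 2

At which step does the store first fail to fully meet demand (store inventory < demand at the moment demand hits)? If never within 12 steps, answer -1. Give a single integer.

Step 1: demand=3,sold=3 ship[1->2]=1 ship[0->1]=1 prod=2 -> [8 7 10]
Step 2: demand=3,sold=3 ship[1->2]=1 ship[0->1]=1 prod=2 -> [9 7 8]
Step 3: demand=3,sold=3 ship[1->2]=1 ship[0->1]=1 prod=2 -> [10 7 6]
Step 4: demand=3,sold=3 ship[1->2]=1 ship[0->1]=1 prod=2 -> [11 7 4]
Step 5: demand=3,sold=3 ship[1->2]=1 ship[0->1]=1 prod=2 -> [12 7 2]
Step 6: demand=3,sold=2 ship[1->2]=1 ship[0->1]=1 prod=2 -> [13 7 1]
Step 7: demand=3,sold=1 ship[1->2]=1 ship[0->1]=1 prod=2 -> [14 7 1]
Step 8: demand=3,sold=1 ship[1->2]=1 ship[0->1]=1 prod=2 -> [15 7 1]
Step 9: demand=3,sold=1 ship[1->2]=1 ship[0->1]=1 prod=2 -> [16 7 1]
Step 10: demand=3,sold=1 ship[1->2]=1 ship[0->1]=1 prod=2 -> [17 7 1]
Step 11: demand=3,sold=1 ship[1->2]=1 ship[0->1]=1 prod=2 -> [18 7 1]
Step 12: demand=3,sold=1 ship[1->2]=1 ship[0->1]=1 prod=2 -> [19 7 1]
First stockout at step 6

6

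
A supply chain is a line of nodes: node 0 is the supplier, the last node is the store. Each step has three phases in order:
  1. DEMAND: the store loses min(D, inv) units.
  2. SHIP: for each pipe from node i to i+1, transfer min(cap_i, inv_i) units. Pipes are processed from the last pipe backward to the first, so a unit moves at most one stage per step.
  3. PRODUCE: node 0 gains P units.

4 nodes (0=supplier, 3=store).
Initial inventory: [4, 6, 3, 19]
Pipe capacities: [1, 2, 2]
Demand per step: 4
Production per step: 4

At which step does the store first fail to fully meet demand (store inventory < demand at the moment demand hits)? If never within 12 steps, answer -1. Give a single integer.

Step 1: demand=4,sold=4 ship[2->3]=2 ship[1->2]=2 ship[0->1]=1 prod=4 -> [7 5 3 17]
Step 2: demand=4,sold=4 ship[2->3]=2 ship[1->2]=2 ship[0->1]=1 prod=4 -> [10 4 3 15]
Step 3: demand=4,sold=4 ship[2->3]=2 ship[1->2]=2 ship[0->1]=1 prod=4 -> [13 3 3 13]
Step 4: demand=4,sold=4 ship[2->3]=2 ship[1->2]=2 ship[0->1]=1 prod=4 -> [16 2 3 11]
Step 5: demand=4,sold=4 ship[2->3]=2 ship[1->2]=2 ship[0->1]=1 prod=4 -> [19 1 3 9]
Step 6: demand=4,sold=4 ship[2->3]=2 ship[1->2]=1 ship[0->1]=1 prod=4 -> [22 1 2 7]
Step 7: demand=4,sold=4 ship[2->3]=2 ship[1->2]=1 ship[0->1]=1 prod=4 -> [25 1 1 5]
Step 8: demand=4,sold=4 ship[2->3]=1 ship[1->2]=1 ship[0->1]=1 prod=4 -> [28 1 1 2]
Step 9: demand=4,sold=2 ship[2->3]=1 ship[1->2]=1 ship[0->1]=1 prod=4 -> [31 1 1 1]
Step 10: demand=4,sold=1 ship[2->3]=1 ship[1->2]=1 ship[0->1]=1 prod=4 -> [34 1 1 1]
Step 11: demand=4,sold=1 ship[2->3]=1 ship[1->2]=1 ship[0->1]=1 prod=4 -> [37 1 1 1]
Step 12: demand=4,sold=1 ship[2->3]=1 ship[1->2]=1 ship[0->1]=1 prod=4 -> [40 1 1 1]
First stockout at step 9

9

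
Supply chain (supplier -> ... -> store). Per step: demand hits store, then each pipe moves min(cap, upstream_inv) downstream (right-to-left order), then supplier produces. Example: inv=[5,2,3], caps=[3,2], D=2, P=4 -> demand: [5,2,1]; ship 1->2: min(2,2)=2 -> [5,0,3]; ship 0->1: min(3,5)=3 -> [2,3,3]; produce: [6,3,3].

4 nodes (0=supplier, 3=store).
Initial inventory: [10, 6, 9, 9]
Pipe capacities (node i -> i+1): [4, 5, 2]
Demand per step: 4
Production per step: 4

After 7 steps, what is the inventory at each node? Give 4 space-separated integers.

Step 1: demand=4,sold=4 ship[2->3]=2 ship[1->2]=5 ship[0->1]=4 prod=4 -> inv=[10 5 12 7]
Step 2: demand=4,sold=4 ship[2->3]=2 ship[1->2]=5 ship[0->1]=4 prod=4 -> inv=[10 4 15 5]
Step 3: demand=4,sold=4 ship[2->3]=2 ship[1->2]=4 ship[0->1]=4 prod=4 -> inv=[10 4 17 3]
Step 4: demand=4,sold=3 ship[2->3]=2 ship[1->2]=4 ship[0->1]=4 prod=4 -> inv=[10 4 19 2]
Step 5: demand=4,sold=2 ship[2->3]=2 ship[1->2]=4 ship[0->1]=4 prod=4 -> inv=[10 4 21 2]
Step 6: demand=4,sold=2 ship[2->3]=2 ship[1->2]=4 ship[0->1]=4 prod=4 -> inv=[10 4 23 2]
Step 7: demand=4,sold=2 ship[2->3]=2 ship[1->2]=4 ship[0->1]=4 prod=4 -> inv=[10 4 25 2]

10 4 25 2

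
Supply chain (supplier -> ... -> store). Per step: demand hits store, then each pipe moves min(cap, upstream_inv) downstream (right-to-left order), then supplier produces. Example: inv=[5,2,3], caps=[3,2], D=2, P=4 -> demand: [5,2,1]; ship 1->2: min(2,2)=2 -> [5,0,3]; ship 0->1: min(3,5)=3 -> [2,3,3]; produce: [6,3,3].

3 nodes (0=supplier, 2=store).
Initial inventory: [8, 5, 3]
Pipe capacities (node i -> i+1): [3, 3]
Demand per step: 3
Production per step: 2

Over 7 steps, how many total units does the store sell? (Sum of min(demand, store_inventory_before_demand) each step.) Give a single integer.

Answer: 21

Derivation:
Step 1: sold=3 (running total=3) -> [7 5 3]
Step 2: sold=3 (running total=6) -> [6 5 3]
Step 3: sold=3 (running total=9) -> [5 5 3]
Step 4: sold=3 (running total=12) -> [4 5 3]
Step 5: sold=3 (running total=15) -> [3 5 3]
Step 6: sold=3 (running total=18) -> [2 5 3]
Step 7: sold=3 (running total=21) -> [2 4 3]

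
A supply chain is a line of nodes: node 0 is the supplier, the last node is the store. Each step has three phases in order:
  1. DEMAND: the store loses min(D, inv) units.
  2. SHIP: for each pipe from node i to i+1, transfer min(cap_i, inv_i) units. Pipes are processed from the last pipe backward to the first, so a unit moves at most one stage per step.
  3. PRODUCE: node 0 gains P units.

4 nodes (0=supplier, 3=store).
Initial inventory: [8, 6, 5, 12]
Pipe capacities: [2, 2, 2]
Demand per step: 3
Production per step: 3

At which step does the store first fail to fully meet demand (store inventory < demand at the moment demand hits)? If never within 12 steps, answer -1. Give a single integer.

Step 1: demand=3,sold=3 ship[2->3]=2 ship[1->2]=2 ship[0->1]=2 prod=3 -> [9 6 5 11]
Step 2: demand=3,sold=3 ship[2->3]=2 ship[1->2]=2 ship[0->1]=2 prod=3 -> [10 6 5 10]
Step 3: demand=3,sold=3 ship[2->3]=2 ship[1->2]=2 ship[0->1]=2 prod=3 -> [11 6 5 9]
Step 4: demand=3,sold=3 ship[2->3]=2 ship[1->2]=2 ship[0->1]=2 prod=3 -> [12 6 5 8]
Step 5: demand=3,sold=3 ship[2->3]=2 ship[1->2]=2 ship[0->1]=2 prod=3 -> [13 6 5 7]
Step 6: demand=3,sold=3 ship[2->3]=2 ship[1->2]=2 ship[0->1]=2 prod=3 -> [14 6 5 6]
Step 7: demand=3,sold=3 ship[2->3]=2 ship[1->2]=2 ship[0->1]=2 prod=3 -> [15 6 5 5]
Step 8: demand=3,sold=3 ship[2->3]=2 ship[1->2]=2 ship[0->1]=2 prod=3 -> [16 6 5 4]
Step 9: demand=3,sold=3 ship[2->3]=2 ship[1->2]=2 ship[0->1]=2 prod=3 -> [17 6 5 3]
Step 10: demand=3,sold=3 ship[2->3]=2 ship[1->2]=2 ship[0->1]=2 prod=3 -> [18 6 5 2]
Step 11: demand=3,sold=2 ship[2->3]=2 ship[1->2]=2 ship[0->1]=2 prod=3 -> [19 6 5 2]
Step 12: demand=3,sold=2 ship[2->3]=2 ship[1->2]=2 ship[0->1]=2 prod=3 -> [20 6 5 2]
First stockout at step 11

11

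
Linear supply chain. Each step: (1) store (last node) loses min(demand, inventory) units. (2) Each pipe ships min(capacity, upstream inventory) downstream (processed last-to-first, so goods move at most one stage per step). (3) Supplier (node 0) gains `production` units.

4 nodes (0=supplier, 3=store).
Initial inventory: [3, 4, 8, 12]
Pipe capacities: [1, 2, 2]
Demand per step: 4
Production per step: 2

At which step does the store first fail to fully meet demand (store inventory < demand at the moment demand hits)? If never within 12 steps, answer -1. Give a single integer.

Step 1: demand=4,sold=4 ship[2->3]=2 ship[1->2]=2 ship[0->1]=1 prod=2 -> [4 3 8 10]
Step 2: demand=4,sold=4 ship[2->3]=2 ship[1->2]=2 ship[0->1]=1 prod=2 -> [5 2 8 8]
Step 3: demand=4,sold=4 ship[2->3]=2 ship[1->2]=2 ship[0->1]=1 prod=2 -> [6 1 8 6]
Step 4: demand=4,sold=4 ship[2->3]=2 ship[1->2]=1 ship[0->1]=1 prod=2 -> [7 1 7 4]
Step 5: demand=4,sold=4 ship[2->3]=2 ship[1->2]=1 ship[0->1]=1 prod=2 -> [8 1 6 2]
Step 6: demand=4,sold=2 ship[2->3]=2 ship[1->2]=1 ship[0->1]=1 prod=2 -> [9 1 5 2]
Step 7: demand=4,sold=2 ship[2->3]=2 ship[1->2]=1 ship[0->1]=1 prod=2 -> [10 1 4 2]
Step 8: demand=4,sold=2 ship[2->3]=2 ship[1->2]=1 ship[0->1]=1 prod=2 -> [11 1 3 2]
Step 9: demand=4,sold=2 ship[2->3]=2 ship[1->2]=1 ship[0->1]=1 prod=2 -> [12 1 2 2]
Step 10: demand=4,sold=2 ship[2->3]=2 ship[1->2]=1 ship[0->1]=1 prod=2 -> [13 1 1 2]
Step 11: demand=4,sold=2 ship[2->3]=1 ship[1->2]=1 ship[0->1]=1 prod=2 -> [14 1 1 1]
Step 12: demand=4,sold=1 ship[2->3]=1 ship[1->2]=1 ship[0->1]=1 prod=2 -> [15 1 1 1]
First stockout at step 6

6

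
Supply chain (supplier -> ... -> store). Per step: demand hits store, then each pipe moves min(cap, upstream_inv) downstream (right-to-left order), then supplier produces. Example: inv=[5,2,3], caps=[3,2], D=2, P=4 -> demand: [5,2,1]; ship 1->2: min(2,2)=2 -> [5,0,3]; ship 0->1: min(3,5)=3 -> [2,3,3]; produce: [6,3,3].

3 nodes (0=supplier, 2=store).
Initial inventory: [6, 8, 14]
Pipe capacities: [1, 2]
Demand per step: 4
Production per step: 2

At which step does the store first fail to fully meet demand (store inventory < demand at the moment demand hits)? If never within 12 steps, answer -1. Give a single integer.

Step 1: demand=4,sold=4 ship[1->2]=2 ship[0->1]=1 prod=2 -> [7 7 12]
Step 2: demand=4,sold=4 ship[1->2]=2 ship[0->1]=1 prod=2 -> [8 6 10]
Step 3: demand=4,sold=4 ship[1->2]=2 ship[0->1]=1 prod=2 -> [9 5 8]
Step 4: demand=4,sold=4 ship[1->2]=2 ship[0->1]=1 prod=2 -> [10 4 6]
Step 5: demand=4,sold=4 ship[1->2]=2 ship[0->1]=1 prod=2 -> [11 3 4]
Step 6: demand=4,sold=4 ship[1->2]=2 ship[0->1]=1 prod=2 -> [12 2 2]
Step 7: demand=4,sold=2 ship[1->2]=2 ship[0->1]=1 prod=2 -> [13 1 2]
Step 8: demand=4,sold=2 ship[1->2]=1 ship[0->1]=1 prod=2 -> [14 1 1]
Step 9: demand=4,sold=1 ship[1->2]=1 ship[0->1]=1 prod=2 -> [15 1 1]
Step 10: demand=4,sold=1 ship[1->2]=1 ship[0->1]=1 prod=2 -> [16 1 1]
Step 11: demand=4,sold=1 ship[1->2]=1 ship[0->1]=1 prod=2 -> [17 1 1]
Step 12: demand=4,sold=1 ship[1->2]=1 ship[0->1]=1 prod=2 -> [18 1 1]
First stockout at step 7

7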